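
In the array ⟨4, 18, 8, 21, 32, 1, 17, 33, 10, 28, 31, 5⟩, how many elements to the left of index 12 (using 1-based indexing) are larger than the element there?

9 such elements

The element at index 12 is 5.
Elements before it: 4, 18, 8, 21, 32, 1, 17, 33, 10, 28, 31
Those larger than 5: 18, 8, 21, 32, 17, 33, 10, 28, 31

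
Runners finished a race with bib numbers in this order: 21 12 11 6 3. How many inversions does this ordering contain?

There are 10 out-of-order pairs.

Inversion pairs (indices are 1-based):
(1,2): 21 > 12
(1,3): 21 > 11
(1,4): 21 > 6
(1,5): 21 > 3
(2,3): 12 > 11
(2,4): 12 > 6
(2,5): 12 > 3
(3,4): 11 > 6
(3,5): 11 > 3
(4,5): 6 > 3
That's 10 pairs.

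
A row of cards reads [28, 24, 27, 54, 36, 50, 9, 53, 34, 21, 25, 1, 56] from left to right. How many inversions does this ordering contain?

41

For each element, count later entries that are smaller:
28 → 24, 27, 9, 21, 25, 1 → 6
24 → 9, 21, 1 → 3
27 → 9, 21, 25, 1 → 4
54 → 36, 50, 9, 53, 34, 21, 25, 1 → 8
36 → 9, 34, 21, 25, 1 → 5
50 → 9, 34, 21, 25, 1 → 5
9 → 1 → 1
53 → 34, 21, 25, 1 → 4
34 → 21, 25, 1 → 3
21 → 1 → 1
25 → 1 → 1
1 → none → 0
56 → none → 0
Sum: 6 + 3 + 4 + 8 + 5 + 5 + 1 + 4 + 3 + 1 + 1 + 0 + 0 = 41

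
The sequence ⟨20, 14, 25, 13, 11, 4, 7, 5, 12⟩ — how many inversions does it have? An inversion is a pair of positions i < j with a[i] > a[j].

28

Element-by-element contributions:
20 → 14, 13, 11, 4, 7, 5, 12 → 7
14 → 13, 11, 4, 7, 5, 12 → 6
25 → 13, 11, 4, 7, 5, 12 → 6
13 → 11, 4, 7, 5, 12 → 5
11 → 4, 7, 5 → 3
4 → none → 0
7 → 5 → 1
5 → none → 0
12 → none → 0
Sum: 7 + 6 + 6 + 5 + 3 + 0 + 1 + 0 + 0 = 28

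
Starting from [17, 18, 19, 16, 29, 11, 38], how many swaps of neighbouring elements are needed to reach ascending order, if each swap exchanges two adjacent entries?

Minimum adjacent swaps = number of inversions (each swap of adjacent out-of-order elements removes one inversion and no swap can remove more).
Count inversions — for each element, later elements that are smaller:
17: 16, 11 → 2
18: 16, 11 → 2
19: 16, 11 → 2
16: 11 → 1
29: 11 → 1
11: none → 0
38: none → 0
Total inversions: 2 + 2 + 2 + 1 + 1 + 0 + 0 = 8

8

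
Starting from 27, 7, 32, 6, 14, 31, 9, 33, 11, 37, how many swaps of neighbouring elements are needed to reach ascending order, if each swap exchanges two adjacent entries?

There are 16 adjacent swaps.

Minimum adjacent swaps = number of inversions (each swap of adjacent out-of-order elements removes one inversion and no swap can remove more).
Count inversions — for each element, later elements that are smaller:
27: 7, 6, 14, 9, 11 → 5
7: 6 → 1
32: 6, 14, 31, 9, 11 → 5
6: none → 0
14: 9, 11 → 2
31: 9, 11 → 2
9: none → 0
33: 11 → 1
11: none → 0
37: none → 0
Total inversions: 5 + 1 + 5 + 0 + 2 + 2 + 0 + 1 + 0 + 0 = 16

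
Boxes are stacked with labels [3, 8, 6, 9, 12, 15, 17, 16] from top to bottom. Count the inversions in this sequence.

2

For each element, count later entries that are smaller:
3: 0
8: 1
6: 0
9: 0
12: 0
15: 0
17: 1
16: 0
Sum: 0 + 1 + 0 + 0 + 0 + 0 + 1 + 0 = 2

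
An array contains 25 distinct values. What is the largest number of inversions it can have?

The maximum occurs when the array is in strictly decreasing order: every one of the C(25, 2) pairs is inverted.
C(25, 2) = 25·24/2 = 300

300 inversions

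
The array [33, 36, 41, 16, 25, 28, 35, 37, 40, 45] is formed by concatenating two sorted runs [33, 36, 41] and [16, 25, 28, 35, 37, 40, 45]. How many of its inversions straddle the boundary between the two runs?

13 split inversions

Count, for every r in R, how many entries of L exceed r:
r = 16: 33, 36, 41 → 3
r = 25: 33, 36, 41 → 3
r = 28: 33, 36, 41 → 3
r = 35: 36, 41 → 2
r = 37: 41 → 1
r = 40: 41 → 1
r = 45: none → 0
Cross-inversions: 3 + 3 + 3 + 2 + 1 + 1 + 0 = 13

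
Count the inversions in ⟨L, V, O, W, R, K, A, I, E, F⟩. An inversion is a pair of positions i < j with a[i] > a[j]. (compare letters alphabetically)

Inversions: 34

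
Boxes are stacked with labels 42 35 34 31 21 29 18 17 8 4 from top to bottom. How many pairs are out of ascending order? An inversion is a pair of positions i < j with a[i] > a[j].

Inversions: 44

For each element, count later entries that are smaller:
42 → 35, 34, 31, 21, 29, 18, 17, 8, 4 → 9
35 → 34, 31, 21, 29, 18, 17, 8, 4 → 8
34 → 31, 21, 29, 18, 17, 8, 4 → 7
31 → 21, 29, 18, 17, 8, 4 → 6
21 → 18, 17, 8, 4 → 4
29 → 18, 17, 8, 4 → 4
18 → 17, 8, 4 → 3
17 → 8, 4 → 2
8 → 4 → 1
4 → none → 0
Sum: 9 + 8 + 7 + 6 + 4 + 4 + 3 + 2 + 1 + 0 = 44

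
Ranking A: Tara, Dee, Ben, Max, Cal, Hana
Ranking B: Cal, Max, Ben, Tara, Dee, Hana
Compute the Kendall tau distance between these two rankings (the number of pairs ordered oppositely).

Assign each item its position (1..6) in the first ordering, then rewrite the second ordering as that position sequence:
positions: Tara→1, Dee→2, Ben→3, Max→4, Cal→5, Hana→6
second ordering as positions: [5, 4, 3, 1, 2, 6]
Discordant pairs = inversions in this position sequence.
5: 4, 3, 1, 2 → 4
4: 3, 1, 2 → 3
3: 1, 2 → 2
1: 0
2: 0
6: 0
Total: 4 + 3 + 2 + 0 + 0 + 0 = 9

9 discordant pairs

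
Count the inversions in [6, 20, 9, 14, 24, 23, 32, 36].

Count, for each position, how many later elements it exceeds:
6 → none → 0
20 → 9, 14 → 2
9 → none → 0
14 → none → 0
24 → 23 → 1
23 → none → 0
32 → none → 0
36 → none → 0
Sum: 0 + 2 + 0 + 0 + 1 + 0 + 0 + 0 = 3

Inversions: 3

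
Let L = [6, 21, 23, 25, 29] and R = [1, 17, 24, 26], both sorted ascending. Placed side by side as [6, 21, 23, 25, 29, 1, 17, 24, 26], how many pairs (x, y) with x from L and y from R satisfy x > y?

12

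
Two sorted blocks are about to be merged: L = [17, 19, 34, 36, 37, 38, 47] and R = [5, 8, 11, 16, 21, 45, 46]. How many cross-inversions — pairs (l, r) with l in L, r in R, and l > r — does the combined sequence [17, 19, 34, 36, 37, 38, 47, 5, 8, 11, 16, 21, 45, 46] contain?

35

For each element r of the right run, count left-run elements greater than r:
r = 5: 17, 19, 34, 36, 37, 38, 47 → 7
r = 8: 17, 19, 34, 36, 37, 38, 47 → 7
r = 11: 17, 19, 34, 36, 37, 38, 47 → 7
r = 16: 17, 19, 34, 36, 37, 38, 47 → 7
r = 21: 34, 36, 37, 38, 47 → 5
r = 45: 47 → 1
r = 46: 47 → 1
Cross-inversions: 7 + 7 + 7 + 7 + 5 + 1 + 1 = 35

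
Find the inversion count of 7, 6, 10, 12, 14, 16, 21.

There is 1 out-of-order pair.

Listing every pair i<j with a[i]>a[j] (using 0-based positions):
(0,1): 7 > 6
That's 1 pair.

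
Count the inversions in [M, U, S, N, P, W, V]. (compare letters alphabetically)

6 inversions

Sweep left to right; for each value list the smaller values that follow it:
M → none → 0
U → S, N, P → 3
S → N, P → 2
N → none → 0
P → none → 0
W → V → 1
V → none → 0
Sum: 0 + 3 + 2 + 0 + 0 + 1 + 0 = 6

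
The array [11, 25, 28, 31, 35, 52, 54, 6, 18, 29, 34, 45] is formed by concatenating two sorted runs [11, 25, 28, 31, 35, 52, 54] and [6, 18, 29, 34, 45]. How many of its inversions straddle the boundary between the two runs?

For each element r of the right run, count left-run elements greater than r:
r = 6: 11, 25, 28, 31, 35, 52, 54 → 7
r = 18: 25, 28, 31, 35, 52, 54 → 6
r = 29: 31, 35, 52, 54 → 4
r = 34: 35, 52, 54 → 3
r = 45: 52, 54 → 2
Cross-inversions: 7 + 6 + 4 + 3 + 2 = 22

22 cross-inversions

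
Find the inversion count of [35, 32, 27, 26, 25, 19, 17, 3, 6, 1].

There are 44 inversions.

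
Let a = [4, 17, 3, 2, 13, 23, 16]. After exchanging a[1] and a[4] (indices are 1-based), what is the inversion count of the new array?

Positions 1 and 4 hold 4 and 2; after swapping, the array is [2, 17, 3, 4, 13, 23, 16].
Sweep left to right; for each value list the smaller values that follow it:
2: 0
17: 4
3: 0
4: 0
13: 0
23: 1
16: 0
Sum: 0 + 4 + 0 + 0 + 0 + 1 + 0 = 5

5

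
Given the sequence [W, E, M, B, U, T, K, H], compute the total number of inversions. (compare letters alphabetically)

17

Count, for each position, how many later elements it exceeds:
W → E, M, B, U, T, K, H → 7
E → B → 1
M → B, K, H → 3
B → none → 0
U → T, K, H → 3
T → K, H → 2
K → H → 1
H → none → 0
Sum: 7 + 1 + 3 + 0 + 3 + 2 + 1 + 0 = 17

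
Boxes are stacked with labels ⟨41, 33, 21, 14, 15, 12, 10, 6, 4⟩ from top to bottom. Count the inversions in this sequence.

35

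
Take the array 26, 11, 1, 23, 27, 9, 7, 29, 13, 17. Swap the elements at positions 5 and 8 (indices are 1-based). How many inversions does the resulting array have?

Inversions: 22

Positions 5 and 8 hold 27 and 29; after swapping, the array is [26, 11, 1, 23, 29, 9, 7, 27, 13, 17].
Element-by-element contributions:
26 → 11, 1, 23, 9, 7, 13, 17 → 7
11 → 1, 9, 7 → 3
1 → none → 0
23 → 9, 7, 13, 17 → 4
29 → 9, 7, 27, 13, 17 → 5
9 → 7 → 1
7 → none → 0
27 → 13, 17 → 2
13 → none → 0
17 → none → 0
Sum: 7 + 3 + 0 + 4 + 5 + 1 + 0 + 2 + 0 + 0 = 22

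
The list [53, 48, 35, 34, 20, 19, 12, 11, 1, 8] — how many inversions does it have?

44 out-of-order pairs

Element-by-element contributions:
53 → 48, 35, 34, 20, 19, 12, 11, 1, 8 → 9
48 → 35, 34, 20, 19, 12, 11, 1, 8 → 8
35 → 34, 20, 19, 12, 11, 1, 8 → 7
34 → 20, 19, 12, 11, 1, 8 → 6
20 → 19, 12, 11, 1, 8 → 5
19 → 12, 11, 1, 8 → 4
12 → 11, 1, 8 → 3
11 → 1, 8 → 2
1 → none → 0
8 → none → 0
Sum: 9 + 8 + 7 + 6 + 5 + 4 + 3 + 2 + 0 + 0 = 44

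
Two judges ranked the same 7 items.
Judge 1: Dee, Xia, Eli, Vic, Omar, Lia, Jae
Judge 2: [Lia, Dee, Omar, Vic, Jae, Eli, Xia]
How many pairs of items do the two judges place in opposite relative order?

13 discordant pairs

Assign each item its position (1..7) in the first ordering, then rewrite the second ordering as that position sequence:
positions: Dee→1, Xia→2, Eli→3, Vic→4, Omar→5, Lia→6, Jae→7
second ordering as positions: [6, 1, 5, 4, 7, 3, 2]
Discordant pairs = inversions in this position sequence.
6: 1, 5, 4, 3, 2 → 5
1: 0
5: 4, 3, 2 → 3
4: 3, 2 → 2
7: 3, 2 → 2
3: 2 → 1
2: 0
Total: 5 + 0 + 3 + 2 + 2 + 1 + 0 = 13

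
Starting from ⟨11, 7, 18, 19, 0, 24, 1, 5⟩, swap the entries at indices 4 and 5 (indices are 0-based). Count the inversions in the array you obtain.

Positions 4 and 5 hold 0 and 24; after swapping, the array is [11, 7, 18, 19, 24, 0, 1, 5].
Sweep left to right; for each value list the smaller values that follow it:
11: 4
7: 3
18: 3
19: 3
24: 3
0: 0
1: 0
5: 0
Sum: 4 + 3 + 3 + 3 + 3 + 0 + 0 + 0 = 16

16 inversions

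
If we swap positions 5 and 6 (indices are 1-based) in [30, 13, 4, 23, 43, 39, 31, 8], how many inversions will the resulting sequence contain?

Positions 5 and 6 hold 43 and 39; after swapping, the array is [30, 13, 4, 23, 39, 43, 31, 8].
Count, for each position, how many later elements it exceeds:
30 → 13, 4, 23, 8 → 4
13 → 4, 8 → 2
4 → none → 0
23 → 8 → 1
39 → 31, 8 → 2
43 → 31, 8 → 2
31 → 8 → 1
8 → none → 0
Sum: 4 + 2 + 0 + 1 + 2 + 2 + 1 + 0 = 12

12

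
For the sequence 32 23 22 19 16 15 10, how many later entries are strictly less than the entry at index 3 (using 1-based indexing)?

The element at index 3 is 22.
Elements after it: 19, 16, 15, 10
Those smaller than 22: 19, 16, 15, 10

4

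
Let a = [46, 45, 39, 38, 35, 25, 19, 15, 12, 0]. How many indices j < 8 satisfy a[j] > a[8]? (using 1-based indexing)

7 such elements

The element at index 8 is 15.
Elements before it: 46, 45, 39, 38, 35, 25, 19
Those larger than 15: 46, 45, 39, 38, 35, 25, 19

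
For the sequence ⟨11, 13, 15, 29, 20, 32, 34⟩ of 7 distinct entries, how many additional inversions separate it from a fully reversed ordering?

20

Maximum inversions for 7 distinct elements is C(7, 2) = 7·6/2 = 21.
Current inversions — for each element, count later smaller elements:
11: 0
13: 0
15: 0
29: 1
20: 0
32: 0
34: 0
Current total: 0 + 0 + 0 + 1 + 0 + 0 + 0 = 1
Shortfall: 21 − 1 = 20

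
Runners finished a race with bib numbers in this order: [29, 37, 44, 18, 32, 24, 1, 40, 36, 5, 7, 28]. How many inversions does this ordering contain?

41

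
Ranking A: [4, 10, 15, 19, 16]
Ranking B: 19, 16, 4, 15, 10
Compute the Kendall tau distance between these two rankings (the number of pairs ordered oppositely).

7

Assign each item its position (1..5) in the first ordering, then rewrite the second ordering as that position sequence:
positions: 4→1, 10→2, 15→3, 19→4, 16→5
second ordering as positions: [4, 5, 1, 3, 2]
Discordant pairs = inversions in this position sequence.
4: 1, 3, 2 → 3
5: 1, 3, 2 → 3
1: 0
3: 2 → 1
2: 0
Total: 3 + 3 + 0 + 1 + 0 = 7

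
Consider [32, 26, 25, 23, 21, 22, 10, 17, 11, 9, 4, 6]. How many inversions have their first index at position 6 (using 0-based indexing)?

The element at index 6 is 10.
Elements after it: 17, 11, 9, 4, 6
Those smaller than 10: 9, 4, 6

3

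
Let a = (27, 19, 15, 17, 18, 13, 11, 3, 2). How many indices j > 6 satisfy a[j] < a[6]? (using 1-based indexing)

3

The element at index 6 is 13.
Elements after it: 11, 3, 2
Those smaller than 13: 11, 3, 2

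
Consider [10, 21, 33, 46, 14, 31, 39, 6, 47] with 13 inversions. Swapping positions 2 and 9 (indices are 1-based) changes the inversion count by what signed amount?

Positions 2 and 9 hold 21 and 47; after swapping, the array is [10, 47, 33, 46, 14, 31, 39, 6, 21].
Element-by-element contributions:
10 → 6 → 1
47 → 33, 46, 14, 31, 39, 6, 21 → 7
33 → 14, 31, 6, 21 → 4
46 → 14, 31, 39, 6, 21 → 5
14 → 6 → 1
31 → 6, 21 → 2
39 → 6, 21 → 2
6 → none → 0
21 → none → 0
Sum: 1 + 7 + 4 + 5 + 1 + 2 + 2 + 0 + 0 = 22
Change: 22 − 13 = +9

+9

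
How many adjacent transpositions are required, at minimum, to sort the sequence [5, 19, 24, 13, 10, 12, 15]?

Minimum adjacent swaps = number of inversions (each swap of adjacent out-of-order elements removes one inversion and no swap can remove more).
Count inversions — for each element, later elements that are smaller:
5: none → 0
19: 13, 10, 12, 15 → 4
24: 13, 10, 12, 15 → 4
13: 10, 12 → 2
10: none → 0
12: none → 0
15: none → 0
Total inversions: 0 + 4 + 4 + 2 + 0 + 0 + 0 = 10

10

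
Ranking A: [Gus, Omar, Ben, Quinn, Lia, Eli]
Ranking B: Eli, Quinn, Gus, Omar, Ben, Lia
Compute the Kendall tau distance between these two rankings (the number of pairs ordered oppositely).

Discordant pairs: 8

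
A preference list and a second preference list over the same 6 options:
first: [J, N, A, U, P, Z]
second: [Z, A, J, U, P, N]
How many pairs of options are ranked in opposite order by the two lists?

Assign each item its position (1..6) in the first ordering, then rewrite the second ordering as that position sequence:
positions: J→1, N→2, A→3, U→4, P→5, Z→6
second ordering as positions: [6, 3, 1, 4, 5, 2]
Discordant pairs = inversions in this position sequence.
6: 3, 1, 4, 5, 2 → 5
3: 1, 2 → 2
1: 0
4: 2 → 1
5: 2 → 1
2: 0
Total: 5 + 2 + 0 + 1 + 1 + 0 = 9

Pairs: 9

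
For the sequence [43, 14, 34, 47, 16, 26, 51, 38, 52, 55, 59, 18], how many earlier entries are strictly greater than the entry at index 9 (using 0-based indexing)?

0

The element at index 9 is 55.
Elements before it: 43, 14, 34, 47, 16, 26, 51, 38, 52
None of them are larger than 55.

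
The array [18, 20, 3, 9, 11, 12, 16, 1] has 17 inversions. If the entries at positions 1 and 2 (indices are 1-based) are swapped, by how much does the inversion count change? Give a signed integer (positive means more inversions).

Positions 1 and 2 hold 18 and 20; after swapping, the array is [20, 18, 3, 9, 11, 12, 16, 1].
For each element, count later entries that are smaller:
20: 7
18: 6
3: 1
9: 1
11: 1
12: 1
16: 1
1: 0
Sum: 7 + 6 + 1 + 1 + 1 + 1 + 1 + 0 = 18
Change: 18 − 17 = +1

+1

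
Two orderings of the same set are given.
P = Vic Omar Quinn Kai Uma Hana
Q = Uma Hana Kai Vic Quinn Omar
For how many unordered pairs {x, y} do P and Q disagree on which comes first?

Assign each item its position (1..6) in the first ordering, then rewrite the second ordering as that position sequence:
positions: Vic→1, Omar→2, Quinn→3, Kai→4, Uma→5, Hana→6
second ordering as positions: [5, 6, 4, 1, 3, 2]
Discordant pairs = inversions in this position sequence.
5: 4, 1, 3, 2 → 4
6: 4, 1, 3, 2 → 4
4: 1, 3, 2 → 3
1: 0
3: 2 → 1
2: 0
Total: 4 + 4 + 3 + 0 + 1 + 0 = 12

12 disagreeing pairs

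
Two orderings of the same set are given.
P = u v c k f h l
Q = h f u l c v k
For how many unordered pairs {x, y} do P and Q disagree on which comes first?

13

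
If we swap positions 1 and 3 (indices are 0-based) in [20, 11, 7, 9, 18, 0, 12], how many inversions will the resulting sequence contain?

There are 12 inversions.

Positions 1 and 3 hold 11 and 9; after swapping, the array is [20, 9, 7, 11, 18, 0, 12].
Element-by-element contributions:
20 → 9, 7, 11, 18, 0, 12 → 6
9 → 7, 0 → 2
7 → 0 → 1
11 → 0 → 1
18 → 0, 12 → 2
0 → none → 0
12 → none → 0
Sum: 6 + 2 + 1 + 1 + 2 + 0 + 0 = 12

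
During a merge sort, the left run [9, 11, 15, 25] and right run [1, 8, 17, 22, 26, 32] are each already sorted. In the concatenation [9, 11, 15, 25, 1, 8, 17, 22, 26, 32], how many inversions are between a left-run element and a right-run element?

For each element r of the right run, count left-run elements greater than r:
r = 1: 9, 11, 15, 25 → 4
r = 8: 9, 11, 15, 25 → 4
r = 17: 25 → 1
r = 22: 25 → 1
r = 26: none → 0
r = 32: none → 0
Cross-inversions: 4 + 4 + 1 + 1 + 0 + 0 = 10

10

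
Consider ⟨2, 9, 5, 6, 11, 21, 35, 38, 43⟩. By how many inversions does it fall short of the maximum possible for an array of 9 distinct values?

34 inversions short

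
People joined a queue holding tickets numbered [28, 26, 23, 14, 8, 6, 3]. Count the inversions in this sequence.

21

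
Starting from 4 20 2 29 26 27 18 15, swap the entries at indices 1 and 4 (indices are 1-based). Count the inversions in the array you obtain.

Positions 1 and 4 hold 4 and 29; after swapping, the array is [29, 20, 2, 4, 26, 27, 18, 15].
Count, for each position, how many later elements it exceeds:
29: 7
20: 4
2: 0
4: 0
26: 2
27: 2
18: 1
15: 0
Sum: 7 + 4 + 0 + 0 + 2 + 2 + 1 + 0 = 16

16 inversions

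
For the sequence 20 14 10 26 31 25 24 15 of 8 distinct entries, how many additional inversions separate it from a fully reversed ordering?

15

Maximum inversions for 8 distinct elements is C(8, 2) = 8·7/2 = 28.
Current inversions — for each element, count later smaller elements:
20: 3
14: 1
10: 0
26: 3
31: 3
25: 2
24: 1
15: 0
Current total: 3 + 1 + 0 + 3 + 3 + 2 + 1 + 0 = 13
Shortfall: 28 − 13 = 15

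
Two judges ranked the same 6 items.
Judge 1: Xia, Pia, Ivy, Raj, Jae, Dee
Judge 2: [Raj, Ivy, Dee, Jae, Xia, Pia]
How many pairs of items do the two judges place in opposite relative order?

Assign each item its position (1..6) in the first ordering, then rewrite the second ordering as that position sequence:
positions: Xia→1, Pia→2, Ivy→3, Raj→4, Jae→5, Dee→6
second ordering as positions: [4, 3, 6, 5, 1, 2]
Discordant pairs = inversions in this position sequence.
4: 3, 1, 2 → 3
3: 1, 2 → 2
6: 5, 1, 2 → 3
5: 1, 2 → 2
1: 0
2: 0
Total: 3 + 2 + 3 + 2 + 0 + 0 = 10

10 discordant pairs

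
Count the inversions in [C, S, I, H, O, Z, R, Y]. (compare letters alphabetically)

Out-of-order pairs: 7

For each element, count later entries that are smaller:
C: 0
S: 4
I: 1
H: 0
O: 0
Z: 2
R: 0
Y: 0
Sum: 0 + 4 + 1 + 0 + 0 + 2 + 0 + 0 = 7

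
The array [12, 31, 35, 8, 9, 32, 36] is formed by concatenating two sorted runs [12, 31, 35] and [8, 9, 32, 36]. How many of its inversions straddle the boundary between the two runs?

Take each right-half value and tally the left-half values above it:
r = 8: 12, 31, 35 → 3
r = 9: 12, 31, 35 → 3
r = 32: 35 → 1
r = 36: none → 0
Cross-inversions: 3 + 3 + 1 + 0 = 7

7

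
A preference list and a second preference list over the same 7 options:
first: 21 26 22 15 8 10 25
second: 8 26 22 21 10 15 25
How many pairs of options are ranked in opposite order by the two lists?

Assign each item its position (1..7) in the first ordering, then rewrite the second ordering as that position sequence:
positions: 21→1, 26→2, 22→3, 15→4, 8→5, 10→6, 25→7
second ordering as positions: [5, 2, 3, 1, 6, 4, 7]
Discordant pairs = inversions in this position sequence.
5: 2, 3, 1, 4 → 4
2: 1 → 1
3: 1 → 1
1: 0
6: 4 → 1
4: 0
7: 0
Total: 4 + 1 + 1 + 0 + 1 + 0 + 0 = 7

7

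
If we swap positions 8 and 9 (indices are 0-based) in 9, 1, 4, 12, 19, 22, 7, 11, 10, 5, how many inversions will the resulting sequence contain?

19 inversions

Positions 8 and 9 hold 10 and 5; after swapping, the array is [9, 1, 4, 12, 19, 22, 7, 11, 5, 10].
Element-by-element contributions:
9 → 1, 4, 7, 5 → 4
1 → none → 0
4 → none → 0
12 → 7, 11, 5, 10 → 4
19 → 7, 11, 5, 10 → 4
22 → 7, 11, 5, 10 → 4
7 → 5 → 1
11 → 5, 10 → 2
5 → none → 0
10 → none → 0
Sum: 4 + 0 + 0 + 4 + 4 + 4 + 1 + 2 + 0 + 0 = 19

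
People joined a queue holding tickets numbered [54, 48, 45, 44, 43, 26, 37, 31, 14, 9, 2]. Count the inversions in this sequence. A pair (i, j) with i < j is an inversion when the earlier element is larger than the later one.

Inversions: 53

Count, for each position, how many later elements it exceeds:
54 → 48, 45, 44, 43, 26, 37, 31, 14, 9, 2 → 10
48 → 45, 44, 43, 26, 37, 31, 14, 9, 2 → 9
45 → 44, 43, 26, 37, 31, 14, 9, 2 → 8
44 → 43, 26, 37, 31, 14, 9, 2 → 7
43 → 26, 37, 31, 14, 9, 2 → 6
26 → 14, 9, 2 → 3
37 → 31, 14, 9, 2 → 4
31 → 14, 9, 2 → 3
14 → 9, 2 → 2
9 → 2 → 1
2 → none → 0
Sum: 10 + 9 + 8 + 7 + 6 + 3 + 4 + 3 + 2 + 1 + 0 = 53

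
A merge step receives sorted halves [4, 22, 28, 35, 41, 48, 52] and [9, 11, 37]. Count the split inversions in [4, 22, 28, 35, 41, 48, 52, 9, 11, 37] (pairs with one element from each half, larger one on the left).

15

Count, for every r in R, how many entries of L exceed r:
r = 9: 22, 28, 35, 41, 48, 52 → 6
r = 11: 22, 28, 35, 41, 48, 52 → 6
r = 37: 41, 48, 52 → 3
Cross-inversions: 6 + 6 + 3 = 15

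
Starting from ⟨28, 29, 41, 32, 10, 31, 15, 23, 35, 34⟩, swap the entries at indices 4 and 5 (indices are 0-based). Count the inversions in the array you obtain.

Positions 4 and 5 hold 10 and 31; after swapping, the array is [28, 29, 41, 32, 31, 10, 15, 23, 35, 34].
Sweep left to right; for each value list the smaller values that follow it:
28 → 10, 15, 23 → 3
29 → 10, 15, 23 → 3
41 → 32, 31, 10, 15, 23, 35, 34 → 7
32 → 31, 10, 15, 23 → 4
31 → 10, 15, 23 → 3
10 → none → 0
15 → none → 0
23 → none → 0
35 → 34 → 1
34 → none → 0
Sum: 3 + 3 + 7 + 4 + 3 + 0 + 0 + 0 + 1 + 0 = 21

There are 21 inversions.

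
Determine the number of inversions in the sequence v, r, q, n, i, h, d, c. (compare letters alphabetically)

For each element, count later entries that are smaller:
v → r, q, n, i, h, d, c → 7
r → q, n, i, h, d, c → 6
q → n, i, h, d, c → 5
n → i, h, d, c → 4
i → h, d, c → 3
h → d, c → 2
d → c → 1
c → none → 0
Sum: 7 + 6 + 5 + 4 + 3 + 2 + 1 + 0 = 28

There are 28 inversions.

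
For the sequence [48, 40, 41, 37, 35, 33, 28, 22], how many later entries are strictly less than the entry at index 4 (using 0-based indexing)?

3 such elements

The element at index 4 is 35.
Elements after it: 33, 28, 22
Those smaller than 35: 33, 28, 22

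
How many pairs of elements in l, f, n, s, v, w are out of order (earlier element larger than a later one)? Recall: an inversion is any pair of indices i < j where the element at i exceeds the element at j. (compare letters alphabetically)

Sweep left to right; for each value list the smaller values that follow it:
l → f → 1
f → none → 0
n → none → 0
s → none → 0
v → none → 0
w → none → 0
Sum: 1 + 0 + 0 + 0 + 0 + 0 = 1

1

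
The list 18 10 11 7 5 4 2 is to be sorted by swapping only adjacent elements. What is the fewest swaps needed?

20 adjacent swaps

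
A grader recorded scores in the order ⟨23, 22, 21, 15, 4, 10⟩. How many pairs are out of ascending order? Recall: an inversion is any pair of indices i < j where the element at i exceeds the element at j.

14

Element-by-element contributions:
23: 5
22: 4
21: 3
15: 2
4: 0
10: 0
Sum: 5 + 4 + 3 + 2 + 0 + 0 = 14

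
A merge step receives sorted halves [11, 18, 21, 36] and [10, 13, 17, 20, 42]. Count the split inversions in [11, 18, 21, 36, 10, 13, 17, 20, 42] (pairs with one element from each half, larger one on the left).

12

Count, for every r in R, how many entries of L exceed r:
r = 10: 11, 18, 21, 36 → 4
r = 13: 18, 21, 36 → 3
r = 17: 18, 21, 36 → 3
r = 20: 21, 36 → 2
r = 42: none → 0
Cross-inversions: 4 + 3 + 3 + 2 + 0 = 12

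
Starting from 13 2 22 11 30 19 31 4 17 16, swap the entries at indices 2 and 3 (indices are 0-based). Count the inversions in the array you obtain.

19

Positions 2 and 3 hold 22 and 11; after swapping, the array is [13, 2, 11, 22, 30, 19, 31, 4, 17, 16].
Element-by-element contributions:
13: 3
2: 0
11: 1
22: 4
30: 4
19: 3
31: 3
4: 0
17: 1
16: 0
Sum: 3 + 0 + 1 + 4 + 4 + 3 + 3 + 0 + 1 + 0 = 19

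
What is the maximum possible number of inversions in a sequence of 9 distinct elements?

The maximum occurs when the array is in strictly decreasing order: every one of the C(9, 2) pairs is inverted.
C(9, 2) = 9·8/2 = 36

36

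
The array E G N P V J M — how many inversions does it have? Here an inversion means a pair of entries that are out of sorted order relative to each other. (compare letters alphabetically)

For each element, count later entries that are smaller:
E: 0
G: 0
N: 2
P: 2
V: 2
J: 0
M: 0
Sum: 0 + 0 + 2 + 2 + 2 + 0 + 0 = 6

6 out-of-order pairs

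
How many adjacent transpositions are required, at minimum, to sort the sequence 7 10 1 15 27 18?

Minimum adjacent swaps = number of inversions (each swap of adjacent out-of-order elements removes one inversion and no swap can remove more).
Count inversions — for each element, later elements that are smaller:
7: 1 → 1
10: 1 → 1
1: none → 0
15: none → 0
27: 18 → 1
18: none → 0
Total inversions: 1 + 1 + 0 + 0 + 1 + 0 = 3

Swaps: 3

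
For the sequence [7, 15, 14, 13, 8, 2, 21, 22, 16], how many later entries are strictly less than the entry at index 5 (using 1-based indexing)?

The element at index 5 is 8.
Elements after it: 2, 21, 22, 16
Those smaller than 8: 2

1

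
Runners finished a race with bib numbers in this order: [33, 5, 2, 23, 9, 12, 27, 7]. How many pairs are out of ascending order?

14

For each element, count later entries that are smaller:
33 → 5, 2, 23, 9, 12, 27, 7 → 7
5 → 2 → 1
2 → none → 0
23 → 9, 12, 7 → 3
9 → 7 → 1
12 → 7 → 1
27 → 7 → 1
7 → none → 0
Sum: 7 + 1 + 0 + 3 + 1 + 1 + 1 + 0 = 14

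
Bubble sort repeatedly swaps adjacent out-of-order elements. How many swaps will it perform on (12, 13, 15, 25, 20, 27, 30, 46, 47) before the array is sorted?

The minimum number of adjacent swaps to sort an array equals its inversion count, since every such swap removes exactly one inversion.
Count inversions — for each element, later elements that are smaller:
12: none → 0
13: none → 0
15: none → 0
25: 20 → 1
20: none → 0
27: none → 0
30: none → 0
46: none → 0
47: none → 0
Total inversions: 0 + 0 + 0 + 1 + 0 + 0 + 0 + 0 + 0 = 1

1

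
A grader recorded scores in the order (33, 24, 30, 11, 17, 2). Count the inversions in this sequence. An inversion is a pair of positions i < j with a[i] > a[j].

13 inversions

Count, for each position, how many later elements it exceeds:
33 → 24, 30, 11, 17, 2 → 5
24 → 11, 17, 2 → 3
30 → 11, 17, 2 → 3
11 → 2 → 1
17 → 2 → 1
2 → none → 0
Sum: 5 + 3 + 3 + 1 + 1 + 0 = 13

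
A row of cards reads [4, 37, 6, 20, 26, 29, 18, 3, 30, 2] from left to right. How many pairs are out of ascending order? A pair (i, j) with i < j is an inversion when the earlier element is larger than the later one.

Element-by-element contributions:
4 → 3, 2 → 2
37 → 6, 20, 26, 29, 18, 3, 30, 2 → 8
6 → 3, 2 → 2
20 → 18, 3, 2 → 3
26 → 18, 3, 2 → 3
29 → 18, 3, 2 → 3
18 → 3, 2 → 2
3 → 2 → 1
30 → 2 → 1
2 → none → 0
Sum: 2 + 8 + 2 + 3 + 3 + 3 + 2 + 1 + 1 + 0 = 25

25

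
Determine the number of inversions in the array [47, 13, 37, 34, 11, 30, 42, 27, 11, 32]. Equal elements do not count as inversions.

28 inversions

Count, for each position, how many later elements it exceeds:
47 → 13, 37, 34, 11, 30, 42, 27, 11, 32 → 9
13 → 11, 11 → 2
37 → 34, 11, 30, 27, 11, 32 → 6
34 → 11, 30, 27, 11, 32 → 5
11 → none → 0
30 → 27, 11 → 2
42 → 27, 11, 32 → 3
27 → 11 → 1
11 → none → 0
32 → none → 0
Sum: 9 + 2 + 6 + 5 + 0 + 2 + 3 + 1 + 0 + 0 = 28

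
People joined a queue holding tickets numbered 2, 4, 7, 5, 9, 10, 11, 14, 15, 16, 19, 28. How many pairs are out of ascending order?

Out-of-order pairs: 1

For each element, count later entries that are smaller:
2 → none → 0
4 → none → 0
7 → 5 → 1
5 → none → 0
9 → none → 0
10 → none → 0
11 → none → 0
14 → none → 0
15 → none → 0
16 → none → 0
19 → none → 0
28 → none → 0
Sum: 0 + 0 + 1 + 0 + 0 + 0 + 0 + 0 + 0 + 0 + 0 + 0 = 1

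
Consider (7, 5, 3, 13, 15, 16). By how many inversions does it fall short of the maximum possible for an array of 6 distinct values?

12

Maximum inversions for 6 distinct elements is C(6, 2) = 6·5/2 = 15.
Current inversions — for each element, count later smaller elements:
7: 2
5: 1
3: 0
13: 0
15: 0
16: 0
Current total: 2 + 1 + 0 + 0 + 0 + 0 = 3
Shortfall: 15 − 3 = 12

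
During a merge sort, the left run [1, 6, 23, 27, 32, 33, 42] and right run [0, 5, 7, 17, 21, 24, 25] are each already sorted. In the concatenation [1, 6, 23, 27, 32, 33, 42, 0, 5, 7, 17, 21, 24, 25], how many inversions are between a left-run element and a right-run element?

36

Count, for every r in R, how many entries of L exceed r:
r = 0: 1, 6, 23, 27, 32, 33, 42 → 7
r = 5: 6, 23, 27, 32, 33, 42 → 6
r = 7: 23, 27, 32, 33, 42 → 5
r = 17: 23, 27, 32, 33, 42 → 5
r = 21: 23, 27, 32, 33, 42 → 5
r = 24: 27, 32, 33, 42 → 4
r = 25: 27, 32, 33, 42 → 4
Cross-inversions: 7 + 6 + 5 + 5 + 5 + 4 + 4 = 36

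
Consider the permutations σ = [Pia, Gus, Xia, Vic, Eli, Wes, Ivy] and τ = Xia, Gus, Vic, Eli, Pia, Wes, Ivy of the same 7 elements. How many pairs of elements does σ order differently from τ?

Assign each item its position (1..7) in the first ordering, then rewrite the second ordering as that position sequence:
positions: Pia→1, Gus→2, Xia→3, Vic→4, Eli→5, Wes→6, Ivy→7
second ordering as positions: [3, 2, 4, 5, 1, 6, 7]
Discordant pairs = inversions in this position sequence.
3: 2, 1 → 2
2: 1 → 1
4: 1 → 1
5: 1 → 1
1: 0
6: 0
7: 0
Total: 2 + 1 + 1 + 1 + 0 + 0 + 0 = 5

Discordant pairs: 5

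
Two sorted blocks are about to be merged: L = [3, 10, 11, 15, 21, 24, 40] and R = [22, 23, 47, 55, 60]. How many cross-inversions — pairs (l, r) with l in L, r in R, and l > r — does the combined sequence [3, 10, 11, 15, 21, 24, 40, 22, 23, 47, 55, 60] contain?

4

Count, for every r in R, how many entries of L exceed r:
r = 22: 24, 40 → 2
r = 23: 24, 40 → 2
r = 47: none → 0
r = 55: none → 0
r = 60: none → 0
Cross-inversions: 2 + 2 + 0 + 0 + 0 = 4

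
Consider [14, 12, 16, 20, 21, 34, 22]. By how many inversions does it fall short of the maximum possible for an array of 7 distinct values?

19

Maximum inversions for 7 distinct elements is C(7, 2) = 7·6/2 = 21.
Current inversions — for each element, count later smaller elements:
14: 1
12: 0
16: 0
20: 0
21: 0
34: 1
22: 0
Current total: 1 + 0 + 0 + 0 + 0 + 1 + 0 = 2
Shortfall: 21 − 2 = 19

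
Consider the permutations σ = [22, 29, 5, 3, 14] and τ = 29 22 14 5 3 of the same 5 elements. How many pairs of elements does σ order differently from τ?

Assign each item its position (1..5) in the first ordering, then rewrite the second ordering as that position sequence:
positions: 22→1, 29→2, 5→3, 3→4, 14→5
second ordering as positions: [2, 1, 5, 3, 4]
Discordant pairs = inversions in this position sequence.
2: 1 → 1
1: 0
5: 3, 4 → 2
3: 0
4: 0
Total: 1 + 0 + 2 + 0 + 0 = 3

Discordant pairs: 3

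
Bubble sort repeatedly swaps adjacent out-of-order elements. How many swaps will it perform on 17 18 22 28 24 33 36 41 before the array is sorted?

The minimum number of adjacent swaps to sort an array equals its inversion count, since every such swap removes exactly one inversion.
Count inversions — for each element, later elements that are smaller:
17: none → 0
18: none → 0
22: none → 0
28: 24 → 1
24: none → 0
33: none → 0
36: none → 0
41: none → 0
Total inversions: 0 + 0 + 0 + 1 + 0 + 0 + 0 + 0 = 1

1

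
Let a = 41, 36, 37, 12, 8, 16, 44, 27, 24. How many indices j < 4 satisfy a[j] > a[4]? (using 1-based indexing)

3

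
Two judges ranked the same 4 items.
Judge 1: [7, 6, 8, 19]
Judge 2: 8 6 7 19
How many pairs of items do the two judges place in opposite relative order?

3

Assign each item its position (1..4) in the first ordering, then rewrite the second ordering as that position sequence:
positions: 7→1, 6→2, 8→3, 19→4
second ordering as positions: [3, 2, 1, 4]
Discordant pairs = inversions in this position sequence.
3: 2, 1 → 2
2: 1 → 1
1: 0
4: 0
Total: 2 + 1 + 0 + 0 = 3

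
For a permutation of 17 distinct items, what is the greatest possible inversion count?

A reversed (strictly descending) arrangement makes every pair an inversion, giving C(17, 2) inversions.
C(17, 2) = 17·16/2 = 136

136 inversions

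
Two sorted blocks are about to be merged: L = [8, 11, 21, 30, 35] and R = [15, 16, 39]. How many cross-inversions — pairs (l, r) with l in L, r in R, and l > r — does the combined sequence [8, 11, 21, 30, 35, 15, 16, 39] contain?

6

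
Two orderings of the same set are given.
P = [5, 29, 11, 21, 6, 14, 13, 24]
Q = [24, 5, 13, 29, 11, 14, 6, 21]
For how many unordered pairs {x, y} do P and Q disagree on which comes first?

15

Assign each item its position (1..8) in the first ordering, then rewrite the second ordering as that position sequence:
positions: 5→1, 29→2, 11→3, 21→4, 6→5, 14→6, 13→7, 24→8
second ordering as positions: [8, 1, 7, 2, 3, 6, 5, 4]
Discordant pairs = inversions in this position sequence.
8: 1, 7, 2, 3, 6, 5, 4 → 7
1: 0
7: 2, 3, 6, 5, 4 → 5
2: 0
3: 0
6: 5, 4 → 2
5: 4 → 1
4: 0
Total: 7 + 0 + 5 + 0 + 0 + 2 + 1 + 0 = 15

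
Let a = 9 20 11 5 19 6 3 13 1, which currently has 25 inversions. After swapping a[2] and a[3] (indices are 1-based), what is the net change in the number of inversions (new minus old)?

Positions 2 and 3 hold 20 and 11; after swapping, the array is [9, 11, 20, 5, 19, 6, 3, 13, 1].
Element-by-element contributions:
9 → 5, 6, 3, 1 → 4
11 → 5, 6, 3, 1 → 4
20 → 5, 19, 6, 3, 13, 1 → 6
5 → 3, 1 → 2
19 → 6, 3, 13, 1 → 4
6 → 3, 1 → 2
3 → 1 → 1
13 → 1 → 1
1 → none → 0
Sum: 4 + 4 + 6 + 2 + 4 + 2 + 1 + 1 + 0 = 24
Change: 24 − 25 = -1

-1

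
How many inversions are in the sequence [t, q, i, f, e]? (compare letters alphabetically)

10

Out-of-order index pairs (0-indexed):
(0,1): t > q
(0,2): t > i
(0,3): t > f
(0,4): t > e
(1,2): q > i
(1,3): q > f
(1,4): q > e
(2,3): i > f
(2,4): i > e
(3,4): f > e
That's 10 pairs.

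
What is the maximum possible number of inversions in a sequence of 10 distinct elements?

The maximum occurs when the array is in strictly decreasing order: every one of the C(10, 2) pairs is inverted.
C(10, 2) = 10·9/2 = 45

There are 45 inversions.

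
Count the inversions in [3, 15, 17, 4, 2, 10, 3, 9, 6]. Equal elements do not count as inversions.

19 inversions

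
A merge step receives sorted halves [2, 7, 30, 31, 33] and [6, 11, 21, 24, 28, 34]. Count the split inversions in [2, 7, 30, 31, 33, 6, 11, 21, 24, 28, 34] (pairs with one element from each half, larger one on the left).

Take each right-half value and tally the left-half values above it:
r = 6: 7, 30, 31, 33 → 4
r = 11: 30, 31, 33 → 3
r = 21: 30, 31, 33 → 3
r = 24: 30, 31, 33 → 3
r = 28: 30, 31, 33 → 3
r = 34: none → 0
Cross-inversions: 4 + 3 + 3 + 3 + 3 + 0 = 16

Split inversions: 16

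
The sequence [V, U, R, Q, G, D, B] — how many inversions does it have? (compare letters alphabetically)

There are 21 inversions.

Sweep left to right; for each value list the smaller values that follow it:
V: 6
U: 5
R: 4
Q: 3
G: 2
D: 1
B: 0
Sum: 6 + 5 + 4 + 3 + 2 + 1 + 0 = 21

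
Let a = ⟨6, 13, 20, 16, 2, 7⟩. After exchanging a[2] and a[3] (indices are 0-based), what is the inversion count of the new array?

7

Positions 2 and 3 hold 20 and 16; after swapping, the array is [6, 13, 16, 20, 2, 7].
Count, for each position, how many later elements it exceeds:
6 → 2 → 1
13 → 2, 7 → 2
16 → 2, 7 → 2
20 → 2, 7 → 2
2 → none → 0
7 → none → 0
Sum: 1 + 2 + 2 + 2 + 0 + 0 = 7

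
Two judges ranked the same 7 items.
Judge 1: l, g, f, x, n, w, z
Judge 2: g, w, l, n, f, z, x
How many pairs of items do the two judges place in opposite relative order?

8

Assign each item its position (1..7) in the first ordering, then rewrite the second ordering as that position sequence:
positions: l→1, g→2, f→3, x→4, n→5, w→6, z→7
second ordering as positions: [2, 6, 1, 5, 3, 7, 4]
Discordant pairs = inversions in this position sequence.
2: 1 → 1
6: 1, 5, 3, 4 → 4
1: 0
5: 3, 4 → 2
3: 0
7: 4 → 1
4: 0
Total: 1 + 4 + 0 + 2 + 0 + 1 + 0 = 8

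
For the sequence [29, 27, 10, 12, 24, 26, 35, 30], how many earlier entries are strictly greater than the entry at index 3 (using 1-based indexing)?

2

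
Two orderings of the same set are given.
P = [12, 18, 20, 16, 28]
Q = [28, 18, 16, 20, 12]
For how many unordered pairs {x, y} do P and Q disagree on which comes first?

Assign each item its position (1..5) in the first ordering, then rewrite the second ordering as that position sequence:
positions: 12→1, 18→2, 20→3, 16→4, 28→5
second ordering as positions: [5, 2, 4, 3, 1]
Discordant pairs = inversions in this position sequence.
5: 2, 4, 3, 1 → 4
2: 1 → 1
4: 3, 1 → 2
3: 1 → 1
1: 0
Total: 4 + 1 + 2 + 1 + 0 = 8

Disagreeing pairs: 8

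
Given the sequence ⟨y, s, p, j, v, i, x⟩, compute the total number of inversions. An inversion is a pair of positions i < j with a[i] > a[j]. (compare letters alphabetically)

13

Sweep left to right; for each value list the smaller values that follow it:
y: 6
s: 3
p: 2
j: 1
v: 1
i: 0
x: 0
Sum: 6 + 3 + 2 + 1 + 1 + 0 + 0 = 13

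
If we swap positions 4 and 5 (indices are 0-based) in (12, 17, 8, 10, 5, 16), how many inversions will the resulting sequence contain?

Positions 4 and 5 hold 5 and 16; after swapping, the array is [12, 17, 8, 10, 16, 5].
Sweep left to right; for each value list the smaller values that follow it:
12 → 8, 10, 5 → 3
17 → 8, 10, 16, 5 → 4
8 → 5 → 1
10 → 5 → 1
16 → 5 → 1
5 → none → 0
Sum: 3 + 4 + 1 + 1 + 1 + 0 = 10

10 inversions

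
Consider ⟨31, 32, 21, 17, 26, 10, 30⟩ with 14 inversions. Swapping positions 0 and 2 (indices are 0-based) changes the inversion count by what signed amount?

Positions 0 and 2 hold 31 and 21; after swapping, the array is [21, 32, 31, 17, 26, 10, 30].
Element-by-element contributions:
21: 2
32: 5
31: 4
17: 1
26: 1
10: 0
30: 0
Sum: 2 + 5 + 4 + 1 + 1 + 0 + 0 = 13
Change: 13 − 14 = -1

-1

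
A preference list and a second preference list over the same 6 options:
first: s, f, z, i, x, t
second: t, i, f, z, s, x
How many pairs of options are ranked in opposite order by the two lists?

10 pairs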